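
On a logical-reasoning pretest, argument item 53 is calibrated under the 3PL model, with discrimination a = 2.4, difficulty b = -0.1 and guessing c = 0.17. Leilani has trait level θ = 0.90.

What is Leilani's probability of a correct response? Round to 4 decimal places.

0.9310

P(θ) = c + (1 − c) · 1 / (1 + exp(−a(θ − b)))
Exponent: 2.4 × (0.90 − (-0.1)) = 2.4000
1/(1 + e^{-2.4000}) = 0.9168
P = 0.17 + 0.83 × 0.9168 = 0.9310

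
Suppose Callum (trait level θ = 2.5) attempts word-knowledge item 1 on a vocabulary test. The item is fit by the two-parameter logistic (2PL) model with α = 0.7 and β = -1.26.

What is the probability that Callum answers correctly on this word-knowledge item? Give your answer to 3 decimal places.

0.933

P(θ) = 1 / (1 + exp(−α(θ − β)))
Exponent: 0.7 × (2.5 − (-1.26)) = 2.6320
1/(1 + e^{-2.6320}) = 0.9329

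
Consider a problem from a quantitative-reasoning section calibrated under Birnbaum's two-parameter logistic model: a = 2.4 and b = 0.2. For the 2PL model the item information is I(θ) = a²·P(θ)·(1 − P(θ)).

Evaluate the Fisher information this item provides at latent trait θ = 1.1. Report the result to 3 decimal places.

P = 1/(1+e^{-2.1600}) = 0.8966
P(1−P) = 0.8966 × 0.1034 = 0.0927
I = a² × P(1−P) = 2.4² × 0.0927 = 0.53400

0.534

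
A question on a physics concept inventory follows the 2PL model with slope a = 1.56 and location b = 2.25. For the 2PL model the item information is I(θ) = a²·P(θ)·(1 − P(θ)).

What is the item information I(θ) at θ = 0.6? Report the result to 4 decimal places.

P = 1/(1+e^{2.5740}) = 0.0708
P(1−P) = 0.0708 × 0.9292 = 0.0658
I = a² × P(1−P) = 1.56² × 0.0658 = 0.16016

0.1602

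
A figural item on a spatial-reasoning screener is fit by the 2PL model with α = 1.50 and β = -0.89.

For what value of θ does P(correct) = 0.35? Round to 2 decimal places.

P(θ) = 1 / (1 + exp(−α(θ − β)))
logit = ln(0.3500/0.6500) = -0.6190
θ = β + logit/(α) = -0.89 + (-0.6190)/1.5000 = -1.3027

-1.30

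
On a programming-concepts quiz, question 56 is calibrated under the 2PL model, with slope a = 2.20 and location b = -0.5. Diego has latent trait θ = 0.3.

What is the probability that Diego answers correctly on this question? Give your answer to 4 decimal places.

P(θ) = 1 / (1 + exp(−a(θ − b)))
Exponent: 2.20 × (0.3 − (-0.5)) = 1.7600
1/(1 + e^{-1.7600}) = 0.8532

0.8532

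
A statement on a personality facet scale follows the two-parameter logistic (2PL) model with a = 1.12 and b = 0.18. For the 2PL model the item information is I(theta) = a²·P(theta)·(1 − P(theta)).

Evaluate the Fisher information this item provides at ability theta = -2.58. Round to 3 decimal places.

P = 1/(1+e^{3.0912}) = 0.0435
P(1−P) = 0.0435 × 0.9565 = 0.0416
I = a² × P(1−P) = 1.12² × 0.0416 = 0.05216

0.052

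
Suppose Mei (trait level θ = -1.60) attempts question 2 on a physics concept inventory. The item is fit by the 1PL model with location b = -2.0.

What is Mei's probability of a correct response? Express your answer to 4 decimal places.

0.5987

P(θ) = 1 / (1 + exp(−(θ − b)))
Exponent: (-1.60 − (-2.0)) = 0.4000
1/(1 + e^{-0.4000}) = 0.5987
P = 0.5987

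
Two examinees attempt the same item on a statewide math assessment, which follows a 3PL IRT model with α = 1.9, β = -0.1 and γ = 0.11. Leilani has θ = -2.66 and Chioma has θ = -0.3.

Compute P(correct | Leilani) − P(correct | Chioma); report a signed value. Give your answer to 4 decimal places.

P(θ) = γ + (1 − γ) · 1 / (1 + exp(−α(θ − β)))
P(Leilani) = 0.1168  [exponent -4.8640]
P(Chioma) = 0.4715  [exponent -0.3800]
Difference = 0.1168 − 0.4715 = -0.3546

-0.3546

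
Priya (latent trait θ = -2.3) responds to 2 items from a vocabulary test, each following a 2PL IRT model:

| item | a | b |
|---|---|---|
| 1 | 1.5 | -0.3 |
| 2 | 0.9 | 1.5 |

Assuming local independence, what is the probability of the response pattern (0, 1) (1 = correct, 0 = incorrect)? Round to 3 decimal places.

P(θ) = 1 / (1 + exp(−a(θ − b)))
P_1 = 1/(1+e^{3.0000}) = 0.0474
P_2 = 1/(1+e^{3.4200}) = 0.0317
L = (1−P_1) × P_2 = 0.9526 × 0.0317 = 0.03017

0.030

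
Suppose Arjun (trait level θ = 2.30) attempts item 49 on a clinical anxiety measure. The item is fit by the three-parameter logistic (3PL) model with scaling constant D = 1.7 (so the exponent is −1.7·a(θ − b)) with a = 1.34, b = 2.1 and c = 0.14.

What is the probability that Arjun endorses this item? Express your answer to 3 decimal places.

P(θ) = c + (1 − c) · 1 / (1 + exp(−D·a(θ − b)))
Exponent: 1.7 × 1.34 × (2.30 − 2.1) = 0.4556
1/(1 + e^{-0.4556}) = 0.6120
P = 0.14 + 0.86 × 0.6120 = 0.6663

0.666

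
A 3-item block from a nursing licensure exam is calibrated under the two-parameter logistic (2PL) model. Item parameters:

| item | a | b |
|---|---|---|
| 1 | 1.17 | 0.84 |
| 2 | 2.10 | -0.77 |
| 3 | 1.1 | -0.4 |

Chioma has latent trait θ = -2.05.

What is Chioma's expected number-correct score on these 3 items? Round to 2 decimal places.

0.24

P(θ) = 1 / (1 + exp(−a(θ − b)))
P_1 = 1/(1+e^{3.3813}) = 0.0329
P_2 = 1/(1+e^{2.6880}) = 0.0637
P_3 = 1/(1+e^{1.8150}) = 0.1400
E[score] = 0.0329 + 0.0637 + 0.1400 = 0.2366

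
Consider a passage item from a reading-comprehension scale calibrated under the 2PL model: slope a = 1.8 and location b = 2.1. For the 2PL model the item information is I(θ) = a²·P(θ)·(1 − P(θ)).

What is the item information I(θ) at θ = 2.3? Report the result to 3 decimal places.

0.784

P = 1/(1+e^{-0.3600}) = 0.5890
P(1−P) = 0.5890 × 0.4110 = 0.2421
I = a² × P(1−P) = 1.8² × 0.2421 = 0.78431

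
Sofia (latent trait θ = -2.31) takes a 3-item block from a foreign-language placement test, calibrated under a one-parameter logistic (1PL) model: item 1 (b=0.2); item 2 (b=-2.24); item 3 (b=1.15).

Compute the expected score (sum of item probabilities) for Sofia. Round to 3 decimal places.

0.588

P(θ) = 1 / (1 + exp(−(θ − b)))
P_1 = 1/(1+e^{2.5100}) = 0.0752
P_2 = 1/(1+e^{0.0700}) = 0.4825
P_3 = 1/(1+e^{3.4600}) = 0.0305
E[score] = 0.0752 + 0.4825 + 0.0305 = 0.5881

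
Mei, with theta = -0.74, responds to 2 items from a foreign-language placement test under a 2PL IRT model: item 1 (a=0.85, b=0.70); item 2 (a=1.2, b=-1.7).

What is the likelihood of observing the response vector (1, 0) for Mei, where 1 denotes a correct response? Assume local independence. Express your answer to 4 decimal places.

P(theta) = 1 / (1 + exp(−a(theta − b)))
P_1 = 1/(1+e^{1.2240}) = 0.2272
P_2 = 1/(1+e^{-1.1520}) = 0.7599
L = P_1 × (1−P_2) = 0.2272 × 0.2401 = 0.05456

0.0546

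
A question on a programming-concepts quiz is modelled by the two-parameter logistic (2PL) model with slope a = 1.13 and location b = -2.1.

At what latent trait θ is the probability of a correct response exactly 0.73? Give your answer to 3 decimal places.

P(θ) = 1 / (1 + exp(−a(θ − b)))
logit = ln(0.7300/0.2700) = 0.9946
θ = b + logit/(a) = -2.1 + 0.9946/1.1300 = -1.2198

-1.220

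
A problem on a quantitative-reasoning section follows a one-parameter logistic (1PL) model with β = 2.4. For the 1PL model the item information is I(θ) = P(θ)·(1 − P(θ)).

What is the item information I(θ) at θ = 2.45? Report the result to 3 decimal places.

0.250

P = 1/(1+e^{-0.0500}) = 0.5125
P(1−P) = 0.5125 × 0.4875 = 0.2498
I = P(1−P) = 0.24984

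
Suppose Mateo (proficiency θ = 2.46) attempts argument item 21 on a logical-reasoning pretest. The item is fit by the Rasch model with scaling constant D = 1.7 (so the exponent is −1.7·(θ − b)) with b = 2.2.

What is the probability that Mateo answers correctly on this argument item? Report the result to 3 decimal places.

0.609

P(θ) = 1 / (1 + exp(−D·(θ − b)))
Exponent: 1.7 × (2.46 − 2.2) = 0.4420
1/(1 + e^{-0.4420}) = 0.6087
P = 0.6087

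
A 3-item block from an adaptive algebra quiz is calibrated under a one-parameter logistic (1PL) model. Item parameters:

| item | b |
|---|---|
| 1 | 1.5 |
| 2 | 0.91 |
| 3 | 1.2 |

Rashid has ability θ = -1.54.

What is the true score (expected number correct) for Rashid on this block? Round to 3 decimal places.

P(θ) = 1 / (1 + exp(−(θ − b)))
P_1 = 1/(1+e^{3.0400}) = 0.0457
P_2 = 1/(1+e^{2.4500}) = 0.0794
P_3 = 1/(1+e^{2.7400}) = 0.0607
E[score] = 0.0457 + 0.0794 + 0.0607 = 0.1857

0.186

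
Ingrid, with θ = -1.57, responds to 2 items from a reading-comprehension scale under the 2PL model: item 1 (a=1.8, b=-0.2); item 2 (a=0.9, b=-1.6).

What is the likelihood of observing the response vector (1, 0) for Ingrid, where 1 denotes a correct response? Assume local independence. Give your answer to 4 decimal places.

0.0386

P(θ) = 1 / (1 + exp(−a(θ − b)))
P_1 = 1/(1+e^{2.4660}) = 0.0783
P_2 = 1/(1+e^{-0.0270}) = 0.5067
L = P_1 × (1−P_2) = 0.0783 × 0.4933 = 0.03861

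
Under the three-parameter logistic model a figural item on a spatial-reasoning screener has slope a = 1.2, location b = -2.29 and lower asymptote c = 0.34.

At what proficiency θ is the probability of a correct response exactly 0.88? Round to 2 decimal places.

-1.04

P(θ) = c + (1 − c) · 1 / (1 + exp(−a(θ − b)))
Remove guessing floor: (0.88 − 0.34)/(1 − 0.34) = 0.8182
logit = ln(0.8182/0.1818) = 1.5041
θ = b + logit/(a) = -2.29 + 1.5041/1.2000 = -1.0366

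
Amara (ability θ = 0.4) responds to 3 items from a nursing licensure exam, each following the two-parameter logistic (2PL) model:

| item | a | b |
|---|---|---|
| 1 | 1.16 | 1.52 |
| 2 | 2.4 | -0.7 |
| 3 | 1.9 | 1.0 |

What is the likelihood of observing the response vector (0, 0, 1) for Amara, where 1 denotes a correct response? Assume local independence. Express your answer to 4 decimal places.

0.0127

P(θ) = 1 / (1 + exp(−a(θ − b)))
P_1 = 1/(1+e^{1.2992}) = 0.2143
P_2 = 1/(1+e^{-2.6400}) = 0.9334
P_3 = 1/(1+e^{1.1400}) = 0.2423
L = (1−P_1) × (1−P_2) × P_3 = 0.7857 × 0.0666 × 0.2423 = 0.01268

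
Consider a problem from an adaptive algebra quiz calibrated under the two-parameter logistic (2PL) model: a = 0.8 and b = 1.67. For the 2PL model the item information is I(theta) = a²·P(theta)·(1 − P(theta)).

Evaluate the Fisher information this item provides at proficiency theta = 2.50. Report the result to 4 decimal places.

P = 1/(1+e^{-0.6640}) = 0.6602
P(1−P) = 0.6602 × 0.3398 = 0.2243
I = a² × P(1−P) = 0.8² × 0.2243 = 0.14358

0.1436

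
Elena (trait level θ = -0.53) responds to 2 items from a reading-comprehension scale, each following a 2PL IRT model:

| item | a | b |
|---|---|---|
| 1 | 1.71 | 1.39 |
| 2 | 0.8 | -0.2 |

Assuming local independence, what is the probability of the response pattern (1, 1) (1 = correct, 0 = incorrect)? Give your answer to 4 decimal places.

P(θ) = 1 / (1 + exp(−a(θ − b)))
P_1 = 1/(1+e^{3.2832}) = 0.0362
P_2 = 1/(1+e^{0.2640}) = 0.4344
L = P_1 × P_2 = 0.0362 × 0.4344 = 0.01570

0.0157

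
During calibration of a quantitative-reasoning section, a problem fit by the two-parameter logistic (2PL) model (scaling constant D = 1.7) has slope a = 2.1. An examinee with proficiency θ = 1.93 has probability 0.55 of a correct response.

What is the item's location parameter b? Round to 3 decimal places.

1.874

P(θ) = 1 / (1 + exp(−D·a(θ − b)))
logit(0.55) = ln(0.55/0.45) = 0.2007
b = θ − logit/(1.7·a) = 1.93 − 0.2007/3.5700 = 1.8738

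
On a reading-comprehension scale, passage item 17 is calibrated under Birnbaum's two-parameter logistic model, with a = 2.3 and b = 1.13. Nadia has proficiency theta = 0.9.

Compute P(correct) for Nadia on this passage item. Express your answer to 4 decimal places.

0.3708

P(theta) = 1 / (1 + exp(−a(theta − b)))
Exponent: 2.3 × (0.9 − 1.13) = -0.5290
1/(1 + e^{0.5290}) = 0.3708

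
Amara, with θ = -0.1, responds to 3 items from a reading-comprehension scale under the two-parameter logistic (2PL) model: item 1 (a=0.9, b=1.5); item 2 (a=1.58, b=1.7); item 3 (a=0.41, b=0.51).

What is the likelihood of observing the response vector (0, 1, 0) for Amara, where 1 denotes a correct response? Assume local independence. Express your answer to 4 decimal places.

P(θ) = 1 / (1 + exp(−a(θ − b)))
P_1 = 1/(1+e^{1.4400}) = 0.1915
P_2 = 1/(1+e^{2.8440}) = 0.0550
P_3 = 1/(1+e^{0.2501}) = 0.4378
L = (1−P_1) × P_2 × (1−P_3) = 0.8085 × 0.0550 × 0.5622 = 0.02499

0.0250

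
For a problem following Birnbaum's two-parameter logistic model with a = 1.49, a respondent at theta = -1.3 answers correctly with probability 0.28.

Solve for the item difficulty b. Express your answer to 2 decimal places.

-0.67

P(theta) = 1 / (1 + exp(−a(theta − b)))
logit(0.28) = ln(0.28/0.72) = -0.9445
b = theta − logit/(a) = -1.3 − (-0.9445)/1.4900 = -0.6661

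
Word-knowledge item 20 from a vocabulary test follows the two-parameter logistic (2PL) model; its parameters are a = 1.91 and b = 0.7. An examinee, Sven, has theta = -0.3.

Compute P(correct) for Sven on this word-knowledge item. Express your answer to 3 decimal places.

P(theta) = 1 / (1 + exp(−a(theta − b)))
Exponent: 1.91 × (-0.3 − 0.7) = -1.9100
1/(1 + e^{1.9100}) = 0.1290

0.129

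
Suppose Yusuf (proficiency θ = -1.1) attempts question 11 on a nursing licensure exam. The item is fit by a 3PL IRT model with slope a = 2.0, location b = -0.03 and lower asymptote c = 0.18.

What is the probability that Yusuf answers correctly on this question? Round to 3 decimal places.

0.266

P(θ) = c + (1 − c) · 1 / (1 + exp(−a(θ − b)))
Exponent: 2.0 × (-1.1 − (-0.03)) = -2.1400
1/(1 + e^{2.1400}) = 0.1053
P = 0.18 + 0.82 × 0.1053 = 0.2663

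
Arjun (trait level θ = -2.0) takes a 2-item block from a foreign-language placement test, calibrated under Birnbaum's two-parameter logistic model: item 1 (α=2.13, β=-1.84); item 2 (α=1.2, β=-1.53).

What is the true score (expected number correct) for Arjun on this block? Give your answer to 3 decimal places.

P(θ) = 1 / (1 + exp(−α(θ − β)))
P_1 = 1/(1+e^{0.3408}) = 0.4156
P_2 = 1/(1+e^{0.5640}) = 0.3626
E[score] = 0.4156 + 0.3626 = 0.7782

0.778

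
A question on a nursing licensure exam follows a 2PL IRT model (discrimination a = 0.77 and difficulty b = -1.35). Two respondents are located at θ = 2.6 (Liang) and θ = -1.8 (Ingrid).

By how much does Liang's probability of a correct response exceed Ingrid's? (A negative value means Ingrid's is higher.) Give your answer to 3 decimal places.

0.540

P(θ) = 1 / (1 + exp(−a(θ − b)))
P(Liang) = 0.9544  [exponent 3.0415]
P(Ingrid) = 0.4142  [exponent -0.3465]
Difference = 0.9544 − 0.4142 = 0.5402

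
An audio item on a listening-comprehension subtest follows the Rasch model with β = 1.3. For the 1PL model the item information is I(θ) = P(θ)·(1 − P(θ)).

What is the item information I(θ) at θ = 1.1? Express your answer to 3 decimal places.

P = 1/(1+e^{0.2000}) = 0.4502
P(1−P) = 0.4502 × 0.5498 = 0.2475
I = P(1−P) = 0.24752

0.248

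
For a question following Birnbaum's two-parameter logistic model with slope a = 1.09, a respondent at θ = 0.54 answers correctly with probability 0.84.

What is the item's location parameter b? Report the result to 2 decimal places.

P(θ) = 1 / (1 + exp(−a(θ − b)))
logit(0.84) = ln(0.84/0.16) = 1.6582
b = θ − logit/(a) = 0.54 − 1.6582/1.0900 = -0.9813

-0.98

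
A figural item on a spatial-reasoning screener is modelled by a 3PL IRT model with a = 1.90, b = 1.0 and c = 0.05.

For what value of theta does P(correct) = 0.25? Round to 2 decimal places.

0.30

P(theta) = c + (1 − c) · 1 / (1 + exp(−a(theta − b)))
Remove guessing floor: (0.25 − 0.05)/(1 − 0.05) = 0.2105
logit = ln(0.2105/0.7895) = -1.3218
theta = b + logit/(a) = 1.0 + (-1.3218)/1.9000 = 0.3043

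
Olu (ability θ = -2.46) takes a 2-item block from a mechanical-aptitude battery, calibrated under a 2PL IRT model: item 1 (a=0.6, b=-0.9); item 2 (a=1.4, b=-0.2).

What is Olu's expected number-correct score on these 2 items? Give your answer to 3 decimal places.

P(θ) = 1 / (1 + exp(−a(θ − b)))
P_1 = 1/(1+e^{0.9360}) = 0.2817
P_2 = 1/(1+e^{3.1640}) = 0.0405
E[score] = 0.2817 + 0.0405 = 0.3223

0.322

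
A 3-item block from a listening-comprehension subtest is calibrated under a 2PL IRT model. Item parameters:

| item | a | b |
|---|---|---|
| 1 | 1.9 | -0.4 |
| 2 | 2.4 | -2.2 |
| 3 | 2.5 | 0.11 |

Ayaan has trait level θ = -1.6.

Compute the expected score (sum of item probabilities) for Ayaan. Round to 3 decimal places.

0.915

P(θ) = 1 / (1 + exp(−a(θ − b)))
P_1 = 1/(1+e^{2.2800}) = 0.0928
P_2 = 1/(1+e^{-1.4400}) = 0.8085
P_3 = 1/(1+e^{4.2750}) = 0.0137
E[score] = 0.0928 + 0.8085 + 0.0137 = 0.9150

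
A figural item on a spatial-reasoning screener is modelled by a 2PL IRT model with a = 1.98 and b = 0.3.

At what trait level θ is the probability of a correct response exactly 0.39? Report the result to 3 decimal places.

P(θ) = 1 / (1 + exp(−a(θ − b)))
logit = ln(0.3900/0.6100) = -0.4473
θ = b + logit/(a) = 0.3 + (-0.4473)/1.9800 = 0.0741

0.074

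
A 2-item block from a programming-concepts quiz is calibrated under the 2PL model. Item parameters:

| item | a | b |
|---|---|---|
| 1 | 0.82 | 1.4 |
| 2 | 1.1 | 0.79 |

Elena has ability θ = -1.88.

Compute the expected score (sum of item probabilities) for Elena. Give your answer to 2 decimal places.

0.11

P(θ) = 1 / (1 + exp(−a(θ − b)))
P_1 = 1/(1+e^{2.6896}) = 0.0636
P_2 = 1/(1+e^{2.9370}) = 0.0504
E[score] = 0.0636 + 0.0504 = 0.1139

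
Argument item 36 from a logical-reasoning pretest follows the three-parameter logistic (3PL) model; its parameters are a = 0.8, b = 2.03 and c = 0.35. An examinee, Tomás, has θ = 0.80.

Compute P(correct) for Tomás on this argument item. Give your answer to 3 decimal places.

P(θ) = c + (1 − c) · 1 / (1 + exp(−a(θ − b)))
Exponent: 0.8 × (0.80 − 2.03) = -0.9840
1/(1 + e^{0.9840}) = 0.2721
P = 0.35 + 0.65 × 0.2721 = 0.5269

0.527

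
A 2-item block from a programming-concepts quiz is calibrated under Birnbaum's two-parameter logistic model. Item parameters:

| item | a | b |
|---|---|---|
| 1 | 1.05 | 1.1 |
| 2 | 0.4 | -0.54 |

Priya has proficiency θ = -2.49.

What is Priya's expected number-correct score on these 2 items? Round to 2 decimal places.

0.34

P(θ) = 1 / (1 + exp(−a(θ − b)))
P_1 = 1/(1+e^{3.7695}) = 0.0225
P_2 = 1/(1+e^{0.7800}) = 0.3143
E[score] = 0.0225 + 0.3143 = 0.3369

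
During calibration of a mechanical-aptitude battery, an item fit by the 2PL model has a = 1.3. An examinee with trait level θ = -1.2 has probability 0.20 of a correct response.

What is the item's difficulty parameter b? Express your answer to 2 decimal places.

-0.13

P(θ) = 1 / (1 + exp(−a(θ − b)))
logit(0.20) = ln(0.20/0.80) = -1.3863
b = θ − logit/(a) = -1.2 − (-1.3863)/1.3000 = -0.1336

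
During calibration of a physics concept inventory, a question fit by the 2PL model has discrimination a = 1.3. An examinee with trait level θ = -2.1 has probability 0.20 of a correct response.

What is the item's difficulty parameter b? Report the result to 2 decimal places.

P(θ) = 1 / (1 + exp(−a(θ − b)))
logit(0.20) = ln(0.20/0.80) = -1.3863
b = θ − logit/(a) = -2.1 − (-1.3863)/1.3000 = -1.0336

-1.03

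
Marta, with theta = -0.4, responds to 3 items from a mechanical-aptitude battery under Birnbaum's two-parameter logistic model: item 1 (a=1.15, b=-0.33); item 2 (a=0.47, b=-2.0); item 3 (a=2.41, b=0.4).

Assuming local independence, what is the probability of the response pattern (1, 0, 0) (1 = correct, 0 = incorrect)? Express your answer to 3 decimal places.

0.134

P(theta) = 1 / (1 + exp(−a(theta − b)))
P_1 = 1/(1+e^{0.0805}) = 0.4799
P_2 = 1/(1+e^{-0.7520}) = 0.6796
P_3 = 1/(1+e^{1.9280}) = 0.1270
L = P_1 × (1−P_2) × (1−P_3) = 0.4799 × 0.3204 × 0.8730 = 0.13423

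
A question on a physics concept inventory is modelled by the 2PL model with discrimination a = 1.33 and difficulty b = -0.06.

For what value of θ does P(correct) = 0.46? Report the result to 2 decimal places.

P(θ) = 1 / (1 + exp(−a(θ − b)))
logit = ln(0.4600/0.5400) = -0.1603
θ = b + logit/(a) = -0.06 + (-0.1603)/1.3300 = -0.1806

-0.18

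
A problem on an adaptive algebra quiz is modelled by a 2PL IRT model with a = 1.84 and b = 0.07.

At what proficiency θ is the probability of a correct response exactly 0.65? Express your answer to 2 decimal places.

0.41

P(θ) = 1 / (1 + exp(−a(θ − b)))
logit = ln(0.6500/0.3500) = 0.6190
θ = b + logit/(a) = 0.07 + 0.6190/1.8400 = 0.4064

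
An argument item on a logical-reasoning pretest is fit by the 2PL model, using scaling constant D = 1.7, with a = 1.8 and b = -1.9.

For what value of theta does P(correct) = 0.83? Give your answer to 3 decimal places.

P(theta) = 1 / (1 + exp(−D·a(theta − b)))
logit = ln(0.8300/0.1700) = 1.5856
theta = b + logit/(1.7·a) = -1.9 + 1.5856/3.0600 = -1.3818

-1.382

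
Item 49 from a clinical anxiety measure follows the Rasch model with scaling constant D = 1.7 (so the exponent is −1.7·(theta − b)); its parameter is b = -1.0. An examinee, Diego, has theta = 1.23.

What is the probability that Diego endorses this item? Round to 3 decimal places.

P(theta) = 1 / (1 + exp(−D·(theta − b)))
Exponent: 1.7 × (1.23 − (-1.0)) = 3.7910
1/(1 + e^{-3.7910}) = 0.9779
P = 0.9779

0.978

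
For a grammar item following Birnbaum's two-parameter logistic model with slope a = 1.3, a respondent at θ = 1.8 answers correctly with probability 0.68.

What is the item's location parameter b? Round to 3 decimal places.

P(θ) = 1 / (1 + exp(−a(θ − b)))
logit(0.68) = ln(0.68/0.32) = 0.7538
b = θ − logit/(a) = 1.8 − 0.7538/1.3000 = 1.2202

1.220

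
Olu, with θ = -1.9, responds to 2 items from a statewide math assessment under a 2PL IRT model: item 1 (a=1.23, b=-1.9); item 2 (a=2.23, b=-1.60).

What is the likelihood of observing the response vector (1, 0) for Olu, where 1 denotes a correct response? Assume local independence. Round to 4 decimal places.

0.3306

P(θ) = 1 / (1 + exp(−a(θ − b)))
P_1 = 1/(1+e^{0.0000}) = 0.5000
P_2 = 1/(1+e^{0.6690}) = 0.3387
L = P_1 × (1−P_2) = 0.5000 × 0.6613 = 0.33064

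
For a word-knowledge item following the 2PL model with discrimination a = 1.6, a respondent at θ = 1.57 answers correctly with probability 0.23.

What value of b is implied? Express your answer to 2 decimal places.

P(θ) = 1 / (1 + exp(−a(θ − b)))
logit(0.23) = ln(0.23/0.77) = -1.2083
b = θ − logit/(a) = 1.57 − (-1.2083)/1.6000 = 2.3252

2.33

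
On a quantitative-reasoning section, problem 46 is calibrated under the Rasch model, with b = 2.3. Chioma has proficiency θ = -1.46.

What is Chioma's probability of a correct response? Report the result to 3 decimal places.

P(θ) = 1 / (1 + exp(−(θ − b)))
Exponent: (-1.46 − 2.3) = -3.7600
1/(1 + e^{3.7600}) = 0.0228
P = 0.0228

0.023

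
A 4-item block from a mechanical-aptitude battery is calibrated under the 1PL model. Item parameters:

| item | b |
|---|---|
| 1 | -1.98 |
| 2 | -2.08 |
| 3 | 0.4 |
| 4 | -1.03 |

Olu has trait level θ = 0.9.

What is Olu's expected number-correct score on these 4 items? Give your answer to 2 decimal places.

P(θ) = 1 / (1 + exp(−(θ − b)))
P_1 = 1/(1+e^{-2.8800}) = 0.9468
P_2 = 1/(1+e^{-2.9800}) = 0.9517
P_3 = 1/(1+e^{-0.5000}) = 0.6225
P_4 = 1/(1+e^{-1.9300}) = 0.8732
E[score] = 0.9468 + 0.9517 + 0.6225 + 0.8732 = 3.3942

3.39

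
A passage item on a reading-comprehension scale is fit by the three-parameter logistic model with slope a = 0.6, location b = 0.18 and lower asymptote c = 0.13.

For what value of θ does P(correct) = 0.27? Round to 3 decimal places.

-2.572

P(θ) = c + (1 − c) · 1 / (1 + exp(−a(θ − b)))
Remove guessing floor: (0.27 − 0.13)/(1 − 0.13) = 0.1609
logit = ln(0.1609/0.8391) = -1.6514
θ = b + logit/(a) = 0.18 + (-1.6514)/0.6000 = -2.5723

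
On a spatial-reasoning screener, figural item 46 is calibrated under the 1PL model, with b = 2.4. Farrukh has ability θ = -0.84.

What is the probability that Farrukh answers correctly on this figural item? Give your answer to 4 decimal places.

0.0377

P(θ) = 1 / (1 + exp(−(θ − b)))
Exponent: (-0.84 − 2.4) = -3.2400
1/(1 + e^{3.2400}) = 0.0377
P = 0.0377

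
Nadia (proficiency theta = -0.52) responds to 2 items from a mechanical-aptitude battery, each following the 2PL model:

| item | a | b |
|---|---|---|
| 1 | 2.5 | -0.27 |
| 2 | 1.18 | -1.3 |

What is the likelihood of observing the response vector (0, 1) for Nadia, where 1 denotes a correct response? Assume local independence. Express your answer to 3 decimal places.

P(theta) = 1 / (1 + exp(−a(theta − b)))
P_1 = 1/(1+e^{0.6250}) = 0.3486
P_2 = 1/(1+e^{-0.9204}) = 0.7151
L = (1−P_1) × P_2 = 0.6514 × 0.7151 = 0.46580

0.466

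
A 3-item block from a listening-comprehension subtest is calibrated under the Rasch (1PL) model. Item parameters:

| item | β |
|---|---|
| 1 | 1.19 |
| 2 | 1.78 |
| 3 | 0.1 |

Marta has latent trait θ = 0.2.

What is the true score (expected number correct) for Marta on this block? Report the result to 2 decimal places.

P(θ) = 1 / (1 + exp(−(θ − β)))
P_1 = 1/(1+e^{0.9900}) = 0.2709
P_2 = 1/(1+e^{1.5800}) = 0.1708
P_3 = 1/(1+e^{-0.1000}) = 0.5250
E[score] = 0.2709 + 0.1708 + 0.5250 = 0.9667

0.97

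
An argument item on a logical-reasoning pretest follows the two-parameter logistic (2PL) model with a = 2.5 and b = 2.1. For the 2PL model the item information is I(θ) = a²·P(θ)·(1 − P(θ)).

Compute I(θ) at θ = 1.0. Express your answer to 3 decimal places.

P = 1/(1+e^{2.7500}) = 0.0601
P(1−P) = 0.0601 × 0.9399 = 0.0565
I = a² × P(1−P) = 2.5² × 0.0565 = 0.35298

0.353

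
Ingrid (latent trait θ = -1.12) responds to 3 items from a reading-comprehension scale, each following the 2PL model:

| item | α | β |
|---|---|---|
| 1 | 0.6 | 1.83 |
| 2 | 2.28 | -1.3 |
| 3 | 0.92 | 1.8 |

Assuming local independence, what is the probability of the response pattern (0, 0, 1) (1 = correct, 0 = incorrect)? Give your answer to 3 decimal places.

P(θ) = 1 / (1 + exp(−α(θ − β)))
P_1 = 1/(1+e^{1.7700}) = 0.1455
P_2 = 1/(1+e^{-0.4104}) = 0.6012
P_3 = 1/(1+e^{2.6864}) = 0.0638
L = (1−P_1) × (1−P_2) × P_3 = 0.8545 × 0.3988 × 0.0638 = 0.02173

0.022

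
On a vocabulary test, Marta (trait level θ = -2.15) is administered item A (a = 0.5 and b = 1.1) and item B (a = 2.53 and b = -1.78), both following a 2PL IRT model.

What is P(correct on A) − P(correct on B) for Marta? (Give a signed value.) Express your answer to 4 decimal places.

P(θ) = 1 / (1 + exp(−a(θ − b)))
P_A = 0.1645
P_B = 0.2817
P_A − P_B = -0.1172

-0.1172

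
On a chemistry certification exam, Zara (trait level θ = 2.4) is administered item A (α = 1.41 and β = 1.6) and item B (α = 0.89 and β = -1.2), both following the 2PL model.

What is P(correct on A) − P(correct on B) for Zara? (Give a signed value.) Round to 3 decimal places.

-0.206

P(θ) = 1 / (1 + exp(−α(θ − β)))
P_A = 0.7555
P_B = 0.9610
P_A − P_B = -0.2055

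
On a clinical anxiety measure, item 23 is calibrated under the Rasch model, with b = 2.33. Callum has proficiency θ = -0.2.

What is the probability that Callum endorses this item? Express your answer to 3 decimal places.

P(θ) = 1 / (1 + exp(−(θ − b)))
Exponent: (-0.2 − 2.33) = -2.5300
1/(1 + e^{2.5300}) = 0.0738
P = 0.0738

0.074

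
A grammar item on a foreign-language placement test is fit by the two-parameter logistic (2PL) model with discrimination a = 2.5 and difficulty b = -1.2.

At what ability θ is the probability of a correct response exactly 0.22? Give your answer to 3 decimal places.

-1.706

P(θ) = 1 / (1 + exp(−a(θ − b)))
logit = ln(0.2200/0.7800) = -1.2657
θ = b + logit/(a) = -1.2 + (-1.2657)/2.5000 = -1.7063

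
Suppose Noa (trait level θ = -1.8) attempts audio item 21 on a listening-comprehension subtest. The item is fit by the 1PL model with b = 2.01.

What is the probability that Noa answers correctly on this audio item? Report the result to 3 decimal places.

0.022

P(θ) = 1 / (1 + exp(−(θ − b)))
Exponent: (-1.8 − 2.01) = -3.8100
1/(1 + e^{3.8100}) = 0.0217
P = 0.0217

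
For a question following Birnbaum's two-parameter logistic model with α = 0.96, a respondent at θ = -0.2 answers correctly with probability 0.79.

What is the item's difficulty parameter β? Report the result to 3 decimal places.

-1.580

P(θ) = 1 / (1 + exp(−α(θ − β)))
logit(0.79) = ln(0.79/0.21) = 1.3249
β = θ − logit/(α) = -0.2 − 1.3249/0.9600 = -1.5801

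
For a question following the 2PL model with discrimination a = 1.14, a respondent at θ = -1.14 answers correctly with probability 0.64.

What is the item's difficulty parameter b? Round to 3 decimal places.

-1.645

P(θ) = 1 / (1 + exp(−a(θ − b)))
logit(0.64) = ln(0.64/0.36) = 0.5754
b = θ − logit/(a) = -1.14 − 0.5754/1.1400 = -1.6447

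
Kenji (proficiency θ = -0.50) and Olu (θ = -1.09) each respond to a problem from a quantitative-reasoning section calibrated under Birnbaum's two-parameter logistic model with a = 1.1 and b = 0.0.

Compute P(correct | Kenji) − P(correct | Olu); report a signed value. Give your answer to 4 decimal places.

0.1342

P(θ) = 1 / (1 + exp(−a(θ − b)))
P(Kenji) = 0.3659  [exponent -0.5500]
P(Olu) = 0.2317  [exponent -1.1990]
Difference = 0.3659 − 0.2317 = 0.1342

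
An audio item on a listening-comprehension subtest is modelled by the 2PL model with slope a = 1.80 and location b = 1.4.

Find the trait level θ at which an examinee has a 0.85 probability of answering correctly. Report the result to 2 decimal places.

2.36

P(θ) = 1 / (1 + exp(−a(θ − b)))
logit = ln(0.8500/0.1500) = 1.7346
θ = b + logit/(a) = 1.4 + 1.7346/1.8000 = 2.3637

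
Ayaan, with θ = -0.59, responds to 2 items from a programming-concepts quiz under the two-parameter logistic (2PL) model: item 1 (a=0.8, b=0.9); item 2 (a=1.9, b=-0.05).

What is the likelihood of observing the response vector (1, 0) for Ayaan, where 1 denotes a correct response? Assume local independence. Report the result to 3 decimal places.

0.171

P(θ) = 1 / (1 + exp(−a(θ − b)))
P_1 = 1/(1+e^{1.1920}) = 0.2329
P_2 = 1/(1+e^{1.0260}) = 0.2639
L = P_1 × (1−P_2) = 0.2329 × 0.7361 = 0.17145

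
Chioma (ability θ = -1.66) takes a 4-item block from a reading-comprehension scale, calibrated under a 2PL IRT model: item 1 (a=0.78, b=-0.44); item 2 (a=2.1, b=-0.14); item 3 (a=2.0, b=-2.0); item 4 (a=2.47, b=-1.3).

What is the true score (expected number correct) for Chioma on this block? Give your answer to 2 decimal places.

1.27

P(θ) = 1 / (1 + exp(−a(θ − b)))
P_1 = 1/(1+e^{0.9516}) = 0.2786
P_2 = 1/(1+e^{3.1920}) = 0.0395
P_3 = 1/(1+e^{-0.6800}) = 0.6637
P_4 = 1/(1+e^{0.8892}) = 0.2913
E[score] = 0.2786 + 0.0395 + 0.6637 + 0.2913 = 1.2730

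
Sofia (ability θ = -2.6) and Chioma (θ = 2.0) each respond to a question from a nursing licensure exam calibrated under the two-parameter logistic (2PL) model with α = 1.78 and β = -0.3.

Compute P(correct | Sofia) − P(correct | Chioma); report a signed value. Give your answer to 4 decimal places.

P(θ) = 1 / (1 + exp(−α(θ − β)))
P(Sofia) = 0.0164  [exponent -4.0940]
P(Chioma) = 0.9836  [exponent 4.0940]
Difference = 0.0164 − 0.9836 = -0.9672

-0.9672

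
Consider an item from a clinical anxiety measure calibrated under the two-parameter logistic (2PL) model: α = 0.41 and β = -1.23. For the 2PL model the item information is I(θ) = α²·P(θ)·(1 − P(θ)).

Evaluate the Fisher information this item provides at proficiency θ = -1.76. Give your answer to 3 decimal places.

0.042

P = 1/(1+e^{0.2173}) = 0.4459
P(1−P) = 0.4459 × 0.5541 = 0.2471
I = α² × P(1−P) = 0.41² × 0.2471 = 0.04153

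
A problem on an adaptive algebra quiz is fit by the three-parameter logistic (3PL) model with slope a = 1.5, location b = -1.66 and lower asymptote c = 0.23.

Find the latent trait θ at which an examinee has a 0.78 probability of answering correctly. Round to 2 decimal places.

P(θ) = c + (1 − c) · 1 / (1 + exp(−a(θ − b)))
Remove guessing floor: (0.78 − 0.23)/(1 − 0.23) = 0.7143
logit = ln(0.7143/0.2857) = 0.9163
θ = b + logit/(a) = -1.66 + 0.9163/1.5000 = -1.0491

-1.05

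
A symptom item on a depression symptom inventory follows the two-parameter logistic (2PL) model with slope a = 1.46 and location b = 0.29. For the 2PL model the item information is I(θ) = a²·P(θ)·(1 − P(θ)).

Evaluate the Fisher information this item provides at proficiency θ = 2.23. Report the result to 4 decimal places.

P = 1/(1+e^{-2.8324}) = 0.9444
P(1−P) = 0.9444 × 0.0556 = 0.0525
I = a² × P(1−P) = 1.46² × 0.0525 = 0.11192

0.1119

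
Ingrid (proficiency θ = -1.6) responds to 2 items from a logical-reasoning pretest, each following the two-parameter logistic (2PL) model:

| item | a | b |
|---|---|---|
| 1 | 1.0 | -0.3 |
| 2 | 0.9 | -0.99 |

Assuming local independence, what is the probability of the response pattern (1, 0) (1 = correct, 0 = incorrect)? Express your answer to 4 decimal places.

P(θ) = 1 / (1 + exp(−a(θ − b)))
P_1 = 1/(1+e^{1.3000}) = 0.2142
P_2 = 1/(1+e^{0.5490}) = 0.3661
L = P_1 × (1−P_2) = 0.2142 × 0.6339 = 0.13576

0.1358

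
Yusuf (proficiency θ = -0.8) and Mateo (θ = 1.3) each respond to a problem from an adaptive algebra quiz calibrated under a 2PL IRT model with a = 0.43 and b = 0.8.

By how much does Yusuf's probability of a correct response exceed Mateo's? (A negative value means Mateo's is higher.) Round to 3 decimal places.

P(θ) = 1 / (1 + exp(−a(θ − b)))
P(Yusuf) = 0.3345  [exponent -0.6880]
P(Mateo) = 0.5535  [exponent 0.2150]
Difference = 0.3345 − 0.5535 = -0.2191

-0.219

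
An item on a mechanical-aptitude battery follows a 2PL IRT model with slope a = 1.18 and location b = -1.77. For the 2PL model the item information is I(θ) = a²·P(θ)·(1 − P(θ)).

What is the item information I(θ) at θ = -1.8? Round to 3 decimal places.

0.348

P = 1/(1+e^{0.0354}) = 0.4912
P(1−P) = 0.4912 × 0.5088 = 0.2499
I = a² × P(1−P) = 1.18² × 0.2499 = 0.34799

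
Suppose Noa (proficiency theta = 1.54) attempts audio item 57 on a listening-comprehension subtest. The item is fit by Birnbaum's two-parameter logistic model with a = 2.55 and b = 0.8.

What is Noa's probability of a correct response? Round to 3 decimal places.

P(theta) = 1 / (1 + exp(−a(theta − b)))
Exponent: 2.55 × (1.54 − 0.8) = 1.8870
1/(1 + e^{-1.8870}) = 0.8684

0.868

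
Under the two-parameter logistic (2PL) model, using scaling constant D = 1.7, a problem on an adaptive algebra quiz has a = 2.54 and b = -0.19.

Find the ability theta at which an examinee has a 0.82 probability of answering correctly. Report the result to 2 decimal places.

0.16

P(theta) = 1 / (1 + exp(−D·a(theta − b)))
logit = ln(0.8200/0.1800) = 1.5163
theta = b + logit/(1.7·a) = -0.19 + 1.5163/4.3180 = 0.1612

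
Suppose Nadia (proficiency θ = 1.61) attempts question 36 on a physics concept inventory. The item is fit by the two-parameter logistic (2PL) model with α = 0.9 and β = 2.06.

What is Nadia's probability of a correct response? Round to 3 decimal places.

0.400

P(θ) = 1 / (1 + exp(−α(θ − β)))
Exponent: 0.9 × (1.61 − 2.06) = -0.4050
1/(1 + e^{0.4050}) = 0.4001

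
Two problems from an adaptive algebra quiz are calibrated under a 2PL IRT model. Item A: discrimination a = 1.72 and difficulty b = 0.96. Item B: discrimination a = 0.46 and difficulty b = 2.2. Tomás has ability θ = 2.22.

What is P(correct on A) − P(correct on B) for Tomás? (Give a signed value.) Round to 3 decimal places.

P(θ) = 1 / (1 + exp(−a(θ − b)))
P_A = 0.8973
P_B = 0.5023
P_A − P_B = 0.3950

0.395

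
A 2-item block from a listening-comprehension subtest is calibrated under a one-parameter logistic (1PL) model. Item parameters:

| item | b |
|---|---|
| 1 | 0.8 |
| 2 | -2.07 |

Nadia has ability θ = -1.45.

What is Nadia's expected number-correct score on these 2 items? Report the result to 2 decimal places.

P(θ) = 1 / (1 + exp(−(θ − b)))
P_1 = 1/(1+e^{2.2500}) = 0.0953
P_2 = 1/(1+e^{-0.6200}) = 0.6502
E[score] = 0.0953 + 0.6502 = 0.7456

0.75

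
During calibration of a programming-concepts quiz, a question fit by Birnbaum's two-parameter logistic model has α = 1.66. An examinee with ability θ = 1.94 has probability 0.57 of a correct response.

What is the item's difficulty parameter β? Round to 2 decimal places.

1.77

P(θ) = 1 / (1 + exp(−α(θ − β)))
logit(0.57) = ln(0.57/0.43) = 0.2819
β = θ − logit/(α) = 1.94 − 0.2819/1.6600 = 1.7702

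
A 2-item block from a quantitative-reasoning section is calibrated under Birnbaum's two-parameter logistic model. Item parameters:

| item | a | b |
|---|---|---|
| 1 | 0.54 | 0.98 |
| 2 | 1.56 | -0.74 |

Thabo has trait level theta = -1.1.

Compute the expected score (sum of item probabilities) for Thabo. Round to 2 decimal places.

P(theta) = 1 / (1 + exp(−a(theta − b)))
P_1 = 1/(1+e^{1.1232}) = 0.2454
P_2 = 1/(1+e^{0.5616}) = 0.3632
E[score] = 0.2454 + 0.3632 = 0.6086

0.61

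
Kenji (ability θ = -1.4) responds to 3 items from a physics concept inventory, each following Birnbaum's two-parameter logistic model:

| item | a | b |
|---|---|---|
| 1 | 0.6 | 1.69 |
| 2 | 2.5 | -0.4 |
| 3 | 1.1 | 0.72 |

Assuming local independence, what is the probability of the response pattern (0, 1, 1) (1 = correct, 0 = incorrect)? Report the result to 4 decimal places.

P(θ) = 1 / (1 + exp(−a(θ − b)))
P_1 = 1/(1+e^{1.8540}) = 0.1354
P_2 = 1/(1+e^{2.5000}) = 0.0759
P_3 = 1/(1+e^{2.3320}) = 0.0885
L = (1−P_1) × P_2 × P_3 = 0.8646 × 0.0759 × 0.0885 = 0.00580

0.0058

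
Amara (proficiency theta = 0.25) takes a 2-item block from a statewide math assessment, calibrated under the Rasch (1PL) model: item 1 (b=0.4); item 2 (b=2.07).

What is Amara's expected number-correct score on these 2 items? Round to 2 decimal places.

P(theta) = 1 / (1 + exp(−(theta − b)))
P_1 = 1/(1+e^{0.1500}) = 0.4626
P_2 = 1/(1+e^{1.8200}) = 0.1394
E[score] = 0.4626 + 0.1394 = 0.6020

0.60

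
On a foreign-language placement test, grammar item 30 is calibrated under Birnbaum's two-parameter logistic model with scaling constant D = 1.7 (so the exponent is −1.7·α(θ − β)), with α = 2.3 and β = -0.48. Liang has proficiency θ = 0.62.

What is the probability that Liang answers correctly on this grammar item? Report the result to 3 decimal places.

P(θ) = 1 / (1 + exp(−D·α(θ − β)))
Exponent: 1.7 × 2.3 × (0.62 − (-0.48)) = 4.3010
1/(1 + e^{-4.3010}) = 0.9866
P = 0.9866

0.987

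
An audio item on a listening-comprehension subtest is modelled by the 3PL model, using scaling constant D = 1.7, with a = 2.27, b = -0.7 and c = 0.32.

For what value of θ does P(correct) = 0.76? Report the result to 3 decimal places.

P(θ) = c + (1 − c) · 1 / (1 + exp(−D·a(θ − b)))
Remove guessing floor: (0.76 − 0.32)/(1 − 0.32) = 0.6471
logit = ln(0.6471/0.3529) = 0.6061
θ = b + logit/(1.7·a) = -0.7 + 0.6061/3.8590 = -0.5429

-0.543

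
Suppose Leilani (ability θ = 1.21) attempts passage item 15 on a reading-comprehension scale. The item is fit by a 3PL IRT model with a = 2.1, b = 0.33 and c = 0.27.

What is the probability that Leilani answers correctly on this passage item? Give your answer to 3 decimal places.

0.901

P(θ) = c + (1 − c) · 1 / (1 + exp(−a(θ − b)))
Exponent: 2.1 × (1.21 − 0.33) = 1.8480
1/(1 + e^{-1.8480}) = 0.8639
P = 0.27 + 0.73 × 0.8639 = 0.9006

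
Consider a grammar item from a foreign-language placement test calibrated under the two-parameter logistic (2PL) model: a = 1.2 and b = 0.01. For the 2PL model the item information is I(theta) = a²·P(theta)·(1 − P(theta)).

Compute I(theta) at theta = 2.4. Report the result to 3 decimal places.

P = 1/(1+e^{-2.8680}) = 0.9462
P(1−P) = 0.9462 × 0.0538 = 0.0509
I = a² × P(1−P) = 1.2² × 0.0509 = 0.07325

0.073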